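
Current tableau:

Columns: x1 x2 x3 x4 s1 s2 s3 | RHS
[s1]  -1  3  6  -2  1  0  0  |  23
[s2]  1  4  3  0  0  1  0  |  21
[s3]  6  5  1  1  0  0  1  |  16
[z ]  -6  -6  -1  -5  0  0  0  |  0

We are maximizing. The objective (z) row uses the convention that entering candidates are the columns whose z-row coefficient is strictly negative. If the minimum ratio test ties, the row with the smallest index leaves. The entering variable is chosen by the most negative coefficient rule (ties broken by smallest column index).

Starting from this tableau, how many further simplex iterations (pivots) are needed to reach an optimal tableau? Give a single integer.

pivot: x1 in, s3 out → z = 16
pivot: x4 in, x1 out → z = 80
No improving column remains; optimal.

2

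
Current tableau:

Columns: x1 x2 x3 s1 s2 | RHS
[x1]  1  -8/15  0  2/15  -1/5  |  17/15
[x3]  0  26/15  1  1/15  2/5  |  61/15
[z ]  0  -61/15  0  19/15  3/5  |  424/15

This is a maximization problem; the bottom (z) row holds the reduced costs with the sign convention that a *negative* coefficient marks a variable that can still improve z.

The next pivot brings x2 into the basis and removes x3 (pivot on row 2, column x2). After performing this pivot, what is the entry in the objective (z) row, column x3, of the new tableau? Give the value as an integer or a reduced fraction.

61/26

Pivot element is row 2, column x2: 26/15.
Normalize row 2: new (row 2, x3) = 1/(26/15) = 15/26.
z-row ← z-row − (-61/15)·(new row 2): 0 − (-61/15)·(15/26) = 61/26.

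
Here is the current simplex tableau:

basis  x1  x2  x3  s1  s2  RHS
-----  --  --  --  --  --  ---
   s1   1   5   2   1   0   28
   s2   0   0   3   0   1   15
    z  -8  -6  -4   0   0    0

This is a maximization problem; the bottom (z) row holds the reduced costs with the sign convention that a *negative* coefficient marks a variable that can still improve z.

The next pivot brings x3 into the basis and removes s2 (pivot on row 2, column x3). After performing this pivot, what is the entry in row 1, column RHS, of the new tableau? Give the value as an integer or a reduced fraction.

Pivot element is row 2, column x3: 3.
Normalize row 2: new (row 2, RHS) = 15/3 = 5.
row 1 ← row 1 − 2·(new row 2): 28 − 2·5 = 18.

18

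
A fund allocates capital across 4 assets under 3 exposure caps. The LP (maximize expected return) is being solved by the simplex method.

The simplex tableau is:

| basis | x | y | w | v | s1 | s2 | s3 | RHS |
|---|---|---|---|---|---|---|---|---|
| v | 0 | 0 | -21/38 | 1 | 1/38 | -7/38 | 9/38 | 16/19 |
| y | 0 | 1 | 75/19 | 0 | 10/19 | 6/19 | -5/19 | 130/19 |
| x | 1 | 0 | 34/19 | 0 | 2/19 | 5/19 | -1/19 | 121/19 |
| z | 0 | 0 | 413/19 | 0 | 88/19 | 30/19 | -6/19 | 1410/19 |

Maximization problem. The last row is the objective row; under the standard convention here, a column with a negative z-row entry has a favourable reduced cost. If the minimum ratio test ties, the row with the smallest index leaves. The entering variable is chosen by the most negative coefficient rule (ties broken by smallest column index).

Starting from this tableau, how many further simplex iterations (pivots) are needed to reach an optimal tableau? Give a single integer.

pivot: s3 in, v out → z = 226/3
No improving column remains; optimal.

1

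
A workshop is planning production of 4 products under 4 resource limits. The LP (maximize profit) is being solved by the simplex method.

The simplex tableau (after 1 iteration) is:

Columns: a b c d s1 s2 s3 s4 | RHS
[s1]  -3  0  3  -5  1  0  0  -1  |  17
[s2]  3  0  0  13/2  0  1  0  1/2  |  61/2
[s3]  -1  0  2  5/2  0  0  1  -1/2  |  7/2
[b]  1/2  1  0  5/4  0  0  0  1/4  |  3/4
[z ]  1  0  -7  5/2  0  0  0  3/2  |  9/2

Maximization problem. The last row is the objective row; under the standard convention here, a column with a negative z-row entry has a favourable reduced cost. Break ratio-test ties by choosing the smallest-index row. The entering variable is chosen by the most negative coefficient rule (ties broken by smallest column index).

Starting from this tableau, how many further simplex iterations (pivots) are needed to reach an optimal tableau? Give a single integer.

pivot: c in, s3 out → z = 67/4
pivot: a in, b out → z = 41/2
No improving column remains; optimal.

2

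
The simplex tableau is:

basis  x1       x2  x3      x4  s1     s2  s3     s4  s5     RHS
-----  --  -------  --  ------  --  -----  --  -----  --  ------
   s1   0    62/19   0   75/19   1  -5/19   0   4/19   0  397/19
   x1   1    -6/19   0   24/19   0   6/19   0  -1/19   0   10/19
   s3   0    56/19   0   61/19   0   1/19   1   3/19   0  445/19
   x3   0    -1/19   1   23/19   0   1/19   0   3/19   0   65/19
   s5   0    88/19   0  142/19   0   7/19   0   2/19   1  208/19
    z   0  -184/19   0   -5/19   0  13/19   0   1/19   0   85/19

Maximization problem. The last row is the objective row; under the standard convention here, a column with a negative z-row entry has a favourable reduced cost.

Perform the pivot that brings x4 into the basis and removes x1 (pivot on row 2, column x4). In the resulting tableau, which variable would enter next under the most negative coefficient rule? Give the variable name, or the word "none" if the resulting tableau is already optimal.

x2

Pivot element 24/19. New z-row = old z-row − (-5/19)·(row 2/(24/19)).
Updated z-row coefficients: x1: 5/24, x2: -39/4, x3: 0, x4: 0, s1: 0, s2: 3/4, s3: 0, s4: 1/24, s5: 0.
The most negative is -39/4 in column x2, so x2 would enter next.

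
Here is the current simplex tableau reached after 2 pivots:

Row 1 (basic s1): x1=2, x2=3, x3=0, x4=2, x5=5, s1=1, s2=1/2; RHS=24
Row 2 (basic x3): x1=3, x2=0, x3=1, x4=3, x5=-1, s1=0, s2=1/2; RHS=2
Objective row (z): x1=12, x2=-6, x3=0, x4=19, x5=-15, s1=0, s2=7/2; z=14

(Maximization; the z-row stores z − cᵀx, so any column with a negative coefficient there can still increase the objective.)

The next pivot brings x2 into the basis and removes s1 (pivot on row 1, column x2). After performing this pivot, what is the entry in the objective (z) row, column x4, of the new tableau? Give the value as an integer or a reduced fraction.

Pivot element is row 1, column x2: 3.
Normalize row 1: new (row 1, x4) = 2/3 = 2/3.
z-row ← z-row − (-6)·(new row 1): 19 − (-6)·(2/3) = 23.

23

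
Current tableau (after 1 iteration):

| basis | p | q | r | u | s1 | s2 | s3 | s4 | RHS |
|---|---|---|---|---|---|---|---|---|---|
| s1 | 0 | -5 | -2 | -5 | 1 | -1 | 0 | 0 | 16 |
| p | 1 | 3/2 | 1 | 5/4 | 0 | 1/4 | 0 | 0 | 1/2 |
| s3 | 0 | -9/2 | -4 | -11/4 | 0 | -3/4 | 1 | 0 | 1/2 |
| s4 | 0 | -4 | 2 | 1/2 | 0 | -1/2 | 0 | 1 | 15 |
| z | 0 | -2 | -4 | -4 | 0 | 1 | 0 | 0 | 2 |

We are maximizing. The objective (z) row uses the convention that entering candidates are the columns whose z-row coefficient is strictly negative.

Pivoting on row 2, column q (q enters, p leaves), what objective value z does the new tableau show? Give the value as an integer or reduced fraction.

Minimum ratio for q: (1/2)/(3/2) = 1/3.
z changes by −(z-row coeff of q)·ratio = −(-2)·(1/3) = 2/3.
New z = 2 + (2/3) = 8/3.

8/3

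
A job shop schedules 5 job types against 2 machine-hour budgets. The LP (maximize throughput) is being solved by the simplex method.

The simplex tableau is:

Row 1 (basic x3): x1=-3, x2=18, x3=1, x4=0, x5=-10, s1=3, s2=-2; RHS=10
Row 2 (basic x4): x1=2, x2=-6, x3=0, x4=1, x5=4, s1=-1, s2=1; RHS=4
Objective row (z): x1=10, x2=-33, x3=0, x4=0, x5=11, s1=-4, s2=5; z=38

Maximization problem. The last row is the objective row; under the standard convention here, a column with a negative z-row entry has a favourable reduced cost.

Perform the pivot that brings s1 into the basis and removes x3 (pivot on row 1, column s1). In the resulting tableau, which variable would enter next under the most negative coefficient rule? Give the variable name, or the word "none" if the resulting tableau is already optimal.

x2

Pivot element 3. New z-row = old z-row − (-4)·(row 1/3).
Updated z-row coefficients: x1: 6, x2: -9, x3: 4/3, x4: 0, x5: -7/3, s1: 0, s2: 7/3.
The most negative is -9 in column x2, so x2 would enter next.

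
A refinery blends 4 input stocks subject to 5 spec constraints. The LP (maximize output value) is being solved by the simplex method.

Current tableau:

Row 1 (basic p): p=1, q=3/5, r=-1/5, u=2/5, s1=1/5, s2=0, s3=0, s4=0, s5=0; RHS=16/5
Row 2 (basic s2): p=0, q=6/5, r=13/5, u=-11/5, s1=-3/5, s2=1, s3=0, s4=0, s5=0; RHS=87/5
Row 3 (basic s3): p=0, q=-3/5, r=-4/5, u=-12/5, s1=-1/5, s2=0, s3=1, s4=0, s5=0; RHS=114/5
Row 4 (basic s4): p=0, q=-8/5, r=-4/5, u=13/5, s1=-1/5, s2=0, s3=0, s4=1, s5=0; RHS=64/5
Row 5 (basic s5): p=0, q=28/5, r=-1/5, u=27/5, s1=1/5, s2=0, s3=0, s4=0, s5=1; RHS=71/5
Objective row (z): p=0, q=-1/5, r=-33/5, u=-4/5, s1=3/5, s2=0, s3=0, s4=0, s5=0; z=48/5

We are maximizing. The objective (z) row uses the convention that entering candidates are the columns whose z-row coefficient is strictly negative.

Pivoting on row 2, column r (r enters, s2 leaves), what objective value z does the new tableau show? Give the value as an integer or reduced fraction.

699/13

Minimum ratio for r: (87/5)/(13/5) = 87/13.
z changes by −(z-row coeff of r)·ratio = −(-33/5)·(87/13) = 2871/65.
New z = 48/5 + (2871/65) = 699/13.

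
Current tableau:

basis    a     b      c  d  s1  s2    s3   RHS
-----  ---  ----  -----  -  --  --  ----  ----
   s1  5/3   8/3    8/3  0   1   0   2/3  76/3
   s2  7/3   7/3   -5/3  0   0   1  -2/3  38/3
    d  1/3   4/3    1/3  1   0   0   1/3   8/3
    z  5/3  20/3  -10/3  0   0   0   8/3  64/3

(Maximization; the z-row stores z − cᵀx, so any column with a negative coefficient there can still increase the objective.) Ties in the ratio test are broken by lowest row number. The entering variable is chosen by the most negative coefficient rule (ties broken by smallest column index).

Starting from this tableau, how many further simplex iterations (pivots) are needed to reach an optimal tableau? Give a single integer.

pivot: c in, d out → z = 48
No improving column remains; optimal.

1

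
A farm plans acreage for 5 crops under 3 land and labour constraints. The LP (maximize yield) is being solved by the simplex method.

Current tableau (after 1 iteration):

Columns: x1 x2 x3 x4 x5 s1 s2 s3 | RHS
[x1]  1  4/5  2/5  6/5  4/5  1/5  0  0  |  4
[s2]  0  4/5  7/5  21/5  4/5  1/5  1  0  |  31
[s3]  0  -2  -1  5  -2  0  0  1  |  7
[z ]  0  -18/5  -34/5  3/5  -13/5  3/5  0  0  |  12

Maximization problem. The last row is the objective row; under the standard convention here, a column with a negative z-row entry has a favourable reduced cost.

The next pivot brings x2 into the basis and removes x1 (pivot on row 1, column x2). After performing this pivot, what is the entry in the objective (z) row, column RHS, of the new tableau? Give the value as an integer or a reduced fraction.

30

Pivot element is row 1, column x2: 4/5.
Normalize row 1: new (row 1, RHS) = 4/(4/5) = 5.
z-row ← z-row − (-18/5)·(new row 1): 12 − (-18/5)·5 = 30.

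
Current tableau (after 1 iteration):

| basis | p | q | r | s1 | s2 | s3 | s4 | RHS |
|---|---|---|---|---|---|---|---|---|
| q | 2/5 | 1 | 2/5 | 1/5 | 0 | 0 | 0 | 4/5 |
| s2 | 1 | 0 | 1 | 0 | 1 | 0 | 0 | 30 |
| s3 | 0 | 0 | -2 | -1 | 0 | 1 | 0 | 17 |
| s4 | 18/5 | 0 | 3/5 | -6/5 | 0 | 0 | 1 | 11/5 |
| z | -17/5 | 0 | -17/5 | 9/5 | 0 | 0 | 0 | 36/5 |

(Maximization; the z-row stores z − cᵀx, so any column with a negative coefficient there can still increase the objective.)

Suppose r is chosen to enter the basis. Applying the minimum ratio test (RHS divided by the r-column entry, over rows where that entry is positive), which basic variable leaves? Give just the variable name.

q

Ratios: row 1 (q): (4/5)/(2/5) = 2; row 2 (s2): 30/1 = 30; row 3 (s3): entry -2 ≤ 0, skip; row 4 (s4): (11/5)/(3/5) = 11/3.
Minimum ratio 2 is in the q row, so q leaves.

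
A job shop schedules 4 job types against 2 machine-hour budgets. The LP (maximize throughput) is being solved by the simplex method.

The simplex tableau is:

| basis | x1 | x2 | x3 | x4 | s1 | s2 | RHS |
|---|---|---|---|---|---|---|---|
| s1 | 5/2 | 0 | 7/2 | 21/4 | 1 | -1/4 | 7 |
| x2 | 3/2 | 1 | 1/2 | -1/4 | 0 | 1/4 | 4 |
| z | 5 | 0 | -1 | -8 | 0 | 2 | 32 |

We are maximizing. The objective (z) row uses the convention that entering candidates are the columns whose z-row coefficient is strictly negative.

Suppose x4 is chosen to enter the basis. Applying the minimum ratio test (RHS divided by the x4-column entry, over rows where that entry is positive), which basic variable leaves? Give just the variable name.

Ratios: row 1 (s1): 7/(21/4) = 4/3; row 2 (x2): entry -1/4 ≤ 0, skip.
Minimum ratio 4/3 is in the s1 row, so s1 leaves.

s1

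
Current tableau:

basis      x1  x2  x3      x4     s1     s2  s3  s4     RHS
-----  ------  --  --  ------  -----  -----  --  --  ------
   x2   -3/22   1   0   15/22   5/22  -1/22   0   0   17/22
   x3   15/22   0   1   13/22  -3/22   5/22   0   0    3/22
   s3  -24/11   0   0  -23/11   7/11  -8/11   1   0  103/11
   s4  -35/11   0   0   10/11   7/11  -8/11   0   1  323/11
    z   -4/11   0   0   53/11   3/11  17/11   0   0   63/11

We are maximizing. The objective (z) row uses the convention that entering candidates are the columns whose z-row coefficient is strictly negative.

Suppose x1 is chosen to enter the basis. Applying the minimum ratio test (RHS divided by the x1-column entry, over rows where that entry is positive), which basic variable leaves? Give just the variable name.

x3

Ratios: row 1 (x2): entry -3/22 ≤ 0, skip; row 2 (x3): (3/22)/(15/22) = 1/5; row 3 (s3): entry -24/11 ≤ 0, skip; row 4 (s4): entry -35/11 ≤ 0, skip.
Minimum ratio 1/5 is in the x3 row, so x3 leaves.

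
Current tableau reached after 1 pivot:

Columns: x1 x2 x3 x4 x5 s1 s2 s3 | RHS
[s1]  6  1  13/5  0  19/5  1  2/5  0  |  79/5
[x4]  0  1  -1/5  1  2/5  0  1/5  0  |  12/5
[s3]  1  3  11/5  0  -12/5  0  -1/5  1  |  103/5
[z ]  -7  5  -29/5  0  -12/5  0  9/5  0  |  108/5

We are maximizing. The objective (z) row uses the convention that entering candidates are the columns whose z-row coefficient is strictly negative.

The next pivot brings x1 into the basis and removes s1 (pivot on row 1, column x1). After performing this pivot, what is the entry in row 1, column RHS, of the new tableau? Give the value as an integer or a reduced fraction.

Pivot element is row 1, column x1: 6.
Normalize row 1: new (row 1, RHS) = (79/5)/6 = 79/30.
Row 1 is the pivot row, so the entry is 79/30.

79/30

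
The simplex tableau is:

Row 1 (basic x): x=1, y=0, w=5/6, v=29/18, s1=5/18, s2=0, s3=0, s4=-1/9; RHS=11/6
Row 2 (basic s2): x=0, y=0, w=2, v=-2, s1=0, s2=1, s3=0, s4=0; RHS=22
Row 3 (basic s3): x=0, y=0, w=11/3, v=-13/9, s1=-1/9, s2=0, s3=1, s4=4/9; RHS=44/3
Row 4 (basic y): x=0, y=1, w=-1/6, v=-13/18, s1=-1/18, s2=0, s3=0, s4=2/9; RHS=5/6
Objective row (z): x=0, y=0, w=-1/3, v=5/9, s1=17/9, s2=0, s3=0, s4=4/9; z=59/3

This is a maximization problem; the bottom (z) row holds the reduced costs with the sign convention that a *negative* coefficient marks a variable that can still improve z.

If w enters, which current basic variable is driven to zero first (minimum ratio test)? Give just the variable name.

Ratios: row 1 (x): (11/6)/(5/6) = 11/5; row 2 (s2): 22/2 = 11; row 3 (s3): (44/3)/(11/3) = 4; row 4 (y): entry -1/6 ≤ 0, skip.
Minimum ratio 11/5 is in the x row, so x leaves.

x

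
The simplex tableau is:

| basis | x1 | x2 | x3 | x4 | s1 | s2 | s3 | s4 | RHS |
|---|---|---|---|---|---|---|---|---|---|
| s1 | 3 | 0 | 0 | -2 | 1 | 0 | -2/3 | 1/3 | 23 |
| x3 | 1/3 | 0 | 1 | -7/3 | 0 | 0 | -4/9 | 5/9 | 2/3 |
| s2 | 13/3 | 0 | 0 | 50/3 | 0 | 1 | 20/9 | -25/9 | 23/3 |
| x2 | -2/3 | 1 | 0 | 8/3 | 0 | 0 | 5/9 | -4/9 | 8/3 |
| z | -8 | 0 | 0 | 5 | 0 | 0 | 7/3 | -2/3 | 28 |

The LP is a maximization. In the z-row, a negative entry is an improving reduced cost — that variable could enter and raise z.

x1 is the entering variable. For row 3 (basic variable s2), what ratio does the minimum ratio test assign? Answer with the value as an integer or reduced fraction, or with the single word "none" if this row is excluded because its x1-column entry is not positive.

23/13

Ratio = RHS / (x1 entry) = (23/3) / (13/3) = 23/13.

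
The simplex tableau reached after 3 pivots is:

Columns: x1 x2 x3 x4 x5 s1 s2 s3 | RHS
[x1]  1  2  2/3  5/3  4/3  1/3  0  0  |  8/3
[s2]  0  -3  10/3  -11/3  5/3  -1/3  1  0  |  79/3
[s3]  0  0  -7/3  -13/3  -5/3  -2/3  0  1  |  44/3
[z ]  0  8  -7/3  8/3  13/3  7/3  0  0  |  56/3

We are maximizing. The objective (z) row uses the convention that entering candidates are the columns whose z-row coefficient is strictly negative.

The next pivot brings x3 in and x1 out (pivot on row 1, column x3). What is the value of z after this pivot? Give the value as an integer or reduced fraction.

Minimum ratio for x3: (8/3)/(2/3) = 4.
z changes by −(z-row coeff of x3)·ratio = −(-7/3)·4 = 28/3.
New z = 56/3 + (28/3) = 28.

28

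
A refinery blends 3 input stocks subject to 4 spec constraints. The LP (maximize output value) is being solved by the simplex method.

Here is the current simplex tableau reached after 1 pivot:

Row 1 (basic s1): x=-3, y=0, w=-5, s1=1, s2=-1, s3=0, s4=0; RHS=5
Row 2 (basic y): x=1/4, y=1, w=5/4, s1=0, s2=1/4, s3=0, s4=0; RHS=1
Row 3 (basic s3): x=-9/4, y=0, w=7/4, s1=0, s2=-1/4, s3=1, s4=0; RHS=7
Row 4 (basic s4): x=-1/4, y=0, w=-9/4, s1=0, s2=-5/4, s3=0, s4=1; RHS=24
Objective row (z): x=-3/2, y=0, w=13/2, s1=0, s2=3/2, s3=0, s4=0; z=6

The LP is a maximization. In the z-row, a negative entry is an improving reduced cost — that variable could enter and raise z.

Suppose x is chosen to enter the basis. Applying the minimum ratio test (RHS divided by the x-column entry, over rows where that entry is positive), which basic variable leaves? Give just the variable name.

y

Ratios: row 1 (s1): entry -3 ≤ 0, skip; row 2 (y): 1/(1/4) = 4; row 3 (s3): entry -9/4 ≤ 0, skip; row 4 (s4): entry -1/4 ≤ 0, skip.
Minimum ratio 4 is in the y row, so y leaves.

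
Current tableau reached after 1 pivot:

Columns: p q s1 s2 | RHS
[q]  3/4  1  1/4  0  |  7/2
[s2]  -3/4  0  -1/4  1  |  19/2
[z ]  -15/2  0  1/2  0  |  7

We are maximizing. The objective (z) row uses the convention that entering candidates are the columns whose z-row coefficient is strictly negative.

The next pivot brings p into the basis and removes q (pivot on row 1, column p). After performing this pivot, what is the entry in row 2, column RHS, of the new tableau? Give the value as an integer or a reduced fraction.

13

Pivot element is row 1, column p: 3/4.
Normalize row 1: new (row 1, RHS) = (7/2)/(3/4) = 14/3.
row 2 ← row 2 − (-3/4)·(new row 1): 19/2 − (-3/4)·(14/3) = 13.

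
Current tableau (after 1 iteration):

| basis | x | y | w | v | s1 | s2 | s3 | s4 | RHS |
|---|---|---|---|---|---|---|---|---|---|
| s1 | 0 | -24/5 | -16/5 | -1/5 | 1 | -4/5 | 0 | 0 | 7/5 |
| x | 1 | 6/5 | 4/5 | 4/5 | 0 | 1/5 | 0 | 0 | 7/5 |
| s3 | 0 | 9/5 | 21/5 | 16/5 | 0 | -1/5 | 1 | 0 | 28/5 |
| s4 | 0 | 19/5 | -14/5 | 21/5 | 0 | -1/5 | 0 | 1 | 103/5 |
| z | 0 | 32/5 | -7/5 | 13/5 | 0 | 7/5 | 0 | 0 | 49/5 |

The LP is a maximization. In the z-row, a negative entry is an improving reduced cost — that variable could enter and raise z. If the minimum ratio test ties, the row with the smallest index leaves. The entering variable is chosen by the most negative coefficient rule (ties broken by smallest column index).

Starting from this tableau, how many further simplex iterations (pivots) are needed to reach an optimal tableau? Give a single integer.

pivot: w in, s3 out → z = 35/3
No improving column remains; optimal.

1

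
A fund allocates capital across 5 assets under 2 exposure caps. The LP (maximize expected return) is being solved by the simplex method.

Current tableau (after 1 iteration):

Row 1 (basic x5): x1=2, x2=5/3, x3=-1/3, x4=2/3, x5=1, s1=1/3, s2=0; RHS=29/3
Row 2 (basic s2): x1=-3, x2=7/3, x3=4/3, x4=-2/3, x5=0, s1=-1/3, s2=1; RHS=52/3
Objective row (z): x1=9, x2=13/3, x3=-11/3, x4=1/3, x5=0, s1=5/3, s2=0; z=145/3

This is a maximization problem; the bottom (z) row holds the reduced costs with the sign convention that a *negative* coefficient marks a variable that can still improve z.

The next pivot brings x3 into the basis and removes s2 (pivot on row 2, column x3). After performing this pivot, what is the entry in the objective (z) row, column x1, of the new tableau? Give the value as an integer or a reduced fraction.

3/4

Pivot element is row 2, column x3: 4/3.
Normalize row 2: new (row 2, x1) = (-3)/(4/3) = -9/4.
z-row ← z-row − (-11/3)·(new row 2): 9 − (-11/3)·(-9/4) = 3/4.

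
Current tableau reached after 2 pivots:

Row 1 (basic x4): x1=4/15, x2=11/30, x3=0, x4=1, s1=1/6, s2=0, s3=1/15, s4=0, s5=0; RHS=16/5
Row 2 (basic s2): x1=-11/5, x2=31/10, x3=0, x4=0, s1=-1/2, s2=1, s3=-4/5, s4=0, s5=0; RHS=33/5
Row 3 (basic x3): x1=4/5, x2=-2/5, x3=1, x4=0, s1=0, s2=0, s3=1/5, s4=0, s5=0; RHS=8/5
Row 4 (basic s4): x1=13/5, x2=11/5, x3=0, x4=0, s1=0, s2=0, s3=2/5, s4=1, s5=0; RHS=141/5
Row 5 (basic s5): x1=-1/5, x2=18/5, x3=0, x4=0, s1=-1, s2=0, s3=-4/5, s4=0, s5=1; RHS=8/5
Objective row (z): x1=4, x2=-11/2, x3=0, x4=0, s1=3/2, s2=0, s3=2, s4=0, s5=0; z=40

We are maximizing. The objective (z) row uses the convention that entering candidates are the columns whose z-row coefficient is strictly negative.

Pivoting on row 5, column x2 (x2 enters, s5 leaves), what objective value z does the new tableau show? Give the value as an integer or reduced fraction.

382/9

Minimum ratio for x2: (8/5)/(18/5) = 4/9.
z changes by −(z-row coeff of x2)·ratio = −(-11/2)·(4/9) = 22/9.
New z = 40 + (22/9) = 382/9.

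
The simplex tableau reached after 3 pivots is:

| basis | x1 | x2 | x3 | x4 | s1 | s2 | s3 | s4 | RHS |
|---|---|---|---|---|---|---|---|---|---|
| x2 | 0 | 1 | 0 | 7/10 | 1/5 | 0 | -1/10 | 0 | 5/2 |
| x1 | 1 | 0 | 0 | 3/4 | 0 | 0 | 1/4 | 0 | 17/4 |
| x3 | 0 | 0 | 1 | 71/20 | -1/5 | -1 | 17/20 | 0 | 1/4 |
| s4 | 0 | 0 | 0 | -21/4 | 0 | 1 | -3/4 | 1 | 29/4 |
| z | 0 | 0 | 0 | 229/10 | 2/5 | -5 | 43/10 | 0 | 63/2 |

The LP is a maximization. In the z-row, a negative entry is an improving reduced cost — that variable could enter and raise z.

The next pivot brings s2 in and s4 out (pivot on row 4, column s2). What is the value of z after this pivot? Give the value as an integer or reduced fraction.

271/4

Minimum ratio for s2: (29/4)/1 = 29/4.
z changes by −(z-row coeff of s2)·ratio = −(-5)·(29/4) = 145/4.
New z = 63/2 + (145/4) = 271/4.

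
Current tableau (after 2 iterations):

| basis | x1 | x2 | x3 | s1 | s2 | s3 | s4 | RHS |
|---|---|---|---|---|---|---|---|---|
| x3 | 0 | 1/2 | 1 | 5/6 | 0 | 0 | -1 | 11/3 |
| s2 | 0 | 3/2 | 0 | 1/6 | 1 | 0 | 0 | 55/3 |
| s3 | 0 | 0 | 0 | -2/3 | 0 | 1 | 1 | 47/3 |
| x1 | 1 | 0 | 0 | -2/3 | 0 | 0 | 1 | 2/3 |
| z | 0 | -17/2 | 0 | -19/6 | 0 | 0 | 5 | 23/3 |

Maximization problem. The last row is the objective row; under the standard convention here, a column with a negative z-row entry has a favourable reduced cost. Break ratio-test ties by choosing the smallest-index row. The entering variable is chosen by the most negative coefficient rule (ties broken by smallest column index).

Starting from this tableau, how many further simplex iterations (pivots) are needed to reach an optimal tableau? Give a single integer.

pivot: x2 in, x3 out → z = 70
pivot: s4 in, x1 out → z = 78
No improving column remains; optimal.

2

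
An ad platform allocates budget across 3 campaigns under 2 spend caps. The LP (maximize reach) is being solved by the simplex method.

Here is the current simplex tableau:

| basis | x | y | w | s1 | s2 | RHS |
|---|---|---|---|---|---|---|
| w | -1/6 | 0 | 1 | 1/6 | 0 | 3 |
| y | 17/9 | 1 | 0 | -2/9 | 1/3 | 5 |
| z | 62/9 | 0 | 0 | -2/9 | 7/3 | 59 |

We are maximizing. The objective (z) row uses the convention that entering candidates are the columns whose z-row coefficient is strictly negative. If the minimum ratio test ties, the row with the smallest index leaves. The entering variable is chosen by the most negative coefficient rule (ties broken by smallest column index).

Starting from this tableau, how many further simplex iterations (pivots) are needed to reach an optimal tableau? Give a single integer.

pivot: s1 in, w out → z = 63
No improving column remains; optimal.

1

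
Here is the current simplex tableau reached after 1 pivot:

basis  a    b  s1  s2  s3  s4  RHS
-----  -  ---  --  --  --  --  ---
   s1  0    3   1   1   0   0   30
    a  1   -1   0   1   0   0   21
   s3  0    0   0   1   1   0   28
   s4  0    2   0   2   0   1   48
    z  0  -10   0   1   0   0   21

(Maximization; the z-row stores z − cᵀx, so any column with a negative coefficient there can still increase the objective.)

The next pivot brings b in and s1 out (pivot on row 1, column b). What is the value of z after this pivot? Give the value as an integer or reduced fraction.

Minimum ratio for b: 30/3 = 10.
z changes by −(z-row coeff of b)·ratio = −(-10)·10 = 100.
New z = 21 + 100 = 121.

121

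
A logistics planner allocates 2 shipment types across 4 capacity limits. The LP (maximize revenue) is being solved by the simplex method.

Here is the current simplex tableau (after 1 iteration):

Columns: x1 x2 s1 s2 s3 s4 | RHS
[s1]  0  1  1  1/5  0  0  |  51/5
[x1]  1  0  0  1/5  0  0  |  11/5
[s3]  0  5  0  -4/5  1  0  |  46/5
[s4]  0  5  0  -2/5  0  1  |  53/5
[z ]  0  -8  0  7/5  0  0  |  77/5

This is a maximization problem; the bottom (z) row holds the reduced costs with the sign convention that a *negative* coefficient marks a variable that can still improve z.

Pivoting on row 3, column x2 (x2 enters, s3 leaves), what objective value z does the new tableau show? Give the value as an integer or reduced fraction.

753/25

Minimum ratio for x2: (46/5)/5 = 46/25.
z changes by −(z-row coeff of x2)·ratio = −(-8)·(46/25) = 368/25.
New z = 77/5 + (368/25) = 753/25.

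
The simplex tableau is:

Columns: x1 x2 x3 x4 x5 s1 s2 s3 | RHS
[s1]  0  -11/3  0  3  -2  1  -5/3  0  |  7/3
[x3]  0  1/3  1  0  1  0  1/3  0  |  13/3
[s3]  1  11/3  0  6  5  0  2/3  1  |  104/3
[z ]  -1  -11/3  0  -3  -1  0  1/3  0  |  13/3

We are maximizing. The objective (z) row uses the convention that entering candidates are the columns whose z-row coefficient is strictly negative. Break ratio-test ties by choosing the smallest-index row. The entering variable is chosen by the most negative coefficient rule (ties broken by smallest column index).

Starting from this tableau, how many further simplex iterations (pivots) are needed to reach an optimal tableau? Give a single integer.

pivot: x2 in, s3 out → z = 39
No improving column remains; optimal.

1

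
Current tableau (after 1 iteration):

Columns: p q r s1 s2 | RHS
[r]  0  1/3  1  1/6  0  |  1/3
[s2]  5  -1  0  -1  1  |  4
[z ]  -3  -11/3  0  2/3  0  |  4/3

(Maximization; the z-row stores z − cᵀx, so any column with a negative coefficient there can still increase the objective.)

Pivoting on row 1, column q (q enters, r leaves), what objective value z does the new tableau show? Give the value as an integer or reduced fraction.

Minimum ratio for q: (1/3)/(1/3) = 1.
z changes by −(z-row coeff of q)·ratio = −(-11/3)·1 = 11/3.
New z = 4/3 + (11/3) = 5.

5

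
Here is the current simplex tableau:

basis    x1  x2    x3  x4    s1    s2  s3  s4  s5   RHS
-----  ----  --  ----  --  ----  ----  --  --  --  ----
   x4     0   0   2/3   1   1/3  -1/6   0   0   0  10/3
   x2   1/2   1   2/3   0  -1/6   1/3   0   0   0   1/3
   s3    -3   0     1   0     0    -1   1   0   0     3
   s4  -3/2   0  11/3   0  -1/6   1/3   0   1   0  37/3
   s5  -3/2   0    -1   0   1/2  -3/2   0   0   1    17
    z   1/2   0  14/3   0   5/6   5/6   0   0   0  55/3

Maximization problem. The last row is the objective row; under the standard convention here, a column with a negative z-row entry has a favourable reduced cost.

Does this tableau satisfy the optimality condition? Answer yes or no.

yes

No objective-row coefficient is strictly negative, so no entering variable exists; the tableau is optimal.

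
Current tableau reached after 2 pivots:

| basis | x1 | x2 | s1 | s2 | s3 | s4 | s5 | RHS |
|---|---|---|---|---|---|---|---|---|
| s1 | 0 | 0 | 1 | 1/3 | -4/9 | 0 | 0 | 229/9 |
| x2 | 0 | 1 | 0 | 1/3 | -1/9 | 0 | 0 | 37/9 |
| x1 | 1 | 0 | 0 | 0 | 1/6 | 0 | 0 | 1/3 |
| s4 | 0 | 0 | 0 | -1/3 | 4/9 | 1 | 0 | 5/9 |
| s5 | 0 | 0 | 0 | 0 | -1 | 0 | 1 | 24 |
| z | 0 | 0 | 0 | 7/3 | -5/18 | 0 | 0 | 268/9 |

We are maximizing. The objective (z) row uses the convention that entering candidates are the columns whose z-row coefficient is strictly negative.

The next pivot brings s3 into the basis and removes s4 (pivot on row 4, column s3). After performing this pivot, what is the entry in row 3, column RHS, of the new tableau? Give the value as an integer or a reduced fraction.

Pivot element is row 4, column s3: 4/9.
Normalize row 4: new (row 4, RHS) = (5/9)/(4/9) = 5/4.
row 3 ← row 3 − (1/6)·(new row 4): 1/3 − (1/6)·(5/4) = 1/8.

1/8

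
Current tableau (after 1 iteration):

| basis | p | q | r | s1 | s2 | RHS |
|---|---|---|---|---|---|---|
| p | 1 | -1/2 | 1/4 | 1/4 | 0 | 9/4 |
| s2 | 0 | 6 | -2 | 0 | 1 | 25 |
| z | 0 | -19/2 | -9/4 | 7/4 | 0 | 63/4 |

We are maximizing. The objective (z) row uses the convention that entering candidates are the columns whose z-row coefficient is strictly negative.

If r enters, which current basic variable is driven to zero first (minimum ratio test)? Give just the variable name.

Ratios: row 1 (p): (9/4)/(1/4) = 9; row 2 (s2): entry -2 ≤ 0, skip.
Minimum ratio 9 is in the p row, so p leaves.

p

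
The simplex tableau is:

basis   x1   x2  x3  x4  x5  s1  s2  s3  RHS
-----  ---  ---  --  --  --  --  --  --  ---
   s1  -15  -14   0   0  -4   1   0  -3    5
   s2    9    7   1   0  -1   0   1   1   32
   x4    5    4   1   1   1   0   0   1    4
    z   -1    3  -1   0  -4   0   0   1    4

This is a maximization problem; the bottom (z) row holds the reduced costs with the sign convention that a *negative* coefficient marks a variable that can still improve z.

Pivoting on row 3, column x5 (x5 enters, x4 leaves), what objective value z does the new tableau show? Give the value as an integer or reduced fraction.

20

Minimum ratio for x5: 4/1 = 4.
z changes by −(z-row coeff of x5)·ratio = −(-4)·4 = 16.
New z = 4 + 16 = 20.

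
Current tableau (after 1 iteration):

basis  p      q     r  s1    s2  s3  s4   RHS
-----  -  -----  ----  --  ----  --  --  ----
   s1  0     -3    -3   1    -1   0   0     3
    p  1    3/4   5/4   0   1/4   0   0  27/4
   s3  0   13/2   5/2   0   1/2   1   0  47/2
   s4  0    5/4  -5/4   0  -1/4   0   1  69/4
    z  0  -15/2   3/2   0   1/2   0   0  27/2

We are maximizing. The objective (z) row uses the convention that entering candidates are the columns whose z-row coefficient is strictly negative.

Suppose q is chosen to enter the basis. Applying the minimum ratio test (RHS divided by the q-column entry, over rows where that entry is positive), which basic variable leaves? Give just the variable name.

s3

Ratios: row 1 (s1): entry -3 ≤ 0, skip; row 2 (p): (27/4)/(3/4) = 9; row 3 (s3): (47/2)/(13/2) = 47/13; row 4 (s4): (69/4)/(5/4) = 69/5.
Minimum ratio 47/13 is in the s3 row, so s3 leaves.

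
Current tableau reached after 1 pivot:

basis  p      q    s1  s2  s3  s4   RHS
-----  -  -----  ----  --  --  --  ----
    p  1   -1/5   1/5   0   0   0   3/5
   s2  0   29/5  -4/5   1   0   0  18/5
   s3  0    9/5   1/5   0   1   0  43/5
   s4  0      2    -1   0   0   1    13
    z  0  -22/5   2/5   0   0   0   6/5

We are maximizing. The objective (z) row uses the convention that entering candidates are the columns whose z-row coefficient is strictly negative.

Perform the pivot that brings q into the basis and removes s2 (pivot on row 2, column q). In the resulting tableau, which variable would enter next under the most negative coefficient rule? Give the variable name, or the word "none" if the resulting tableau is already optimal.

Pivot element 29/5. New z-row = old z-row − (-22/5)·(row 2/(29/5)).
Updated z-row coefficients: p: 0, q: 0, s1: -6/29, s2: 22/29, s3: 0, s4: 0.
The most negative is -6/29 in column s1, so s1 would enter next.

s1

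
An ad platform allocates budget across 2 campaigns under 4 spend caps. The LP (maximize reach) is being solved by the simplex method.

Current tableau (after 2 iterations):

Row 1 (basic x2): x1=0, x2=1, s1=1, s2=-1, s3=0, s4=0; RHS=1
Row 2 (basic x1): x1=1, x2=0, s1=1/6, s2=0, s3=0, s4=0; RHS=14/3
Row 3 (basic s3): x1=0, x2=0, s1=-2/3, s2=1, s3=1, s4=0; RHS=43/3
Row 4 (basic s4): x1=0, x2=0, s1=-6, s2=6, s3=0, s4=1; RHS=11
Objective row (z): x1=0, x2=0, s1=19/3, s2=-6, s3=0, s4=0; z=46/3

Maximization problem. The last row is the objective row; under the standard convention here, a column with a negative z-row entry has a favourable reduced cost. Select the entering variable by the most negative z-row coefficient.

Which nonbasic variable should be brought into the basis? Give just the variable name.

Objective-row coefficients: x1: 0, x2: 0, s1: 19/3, s2: -6, s3: 0, s4: 0.
The most negative is -6 in column s2, so s2 enters.

s2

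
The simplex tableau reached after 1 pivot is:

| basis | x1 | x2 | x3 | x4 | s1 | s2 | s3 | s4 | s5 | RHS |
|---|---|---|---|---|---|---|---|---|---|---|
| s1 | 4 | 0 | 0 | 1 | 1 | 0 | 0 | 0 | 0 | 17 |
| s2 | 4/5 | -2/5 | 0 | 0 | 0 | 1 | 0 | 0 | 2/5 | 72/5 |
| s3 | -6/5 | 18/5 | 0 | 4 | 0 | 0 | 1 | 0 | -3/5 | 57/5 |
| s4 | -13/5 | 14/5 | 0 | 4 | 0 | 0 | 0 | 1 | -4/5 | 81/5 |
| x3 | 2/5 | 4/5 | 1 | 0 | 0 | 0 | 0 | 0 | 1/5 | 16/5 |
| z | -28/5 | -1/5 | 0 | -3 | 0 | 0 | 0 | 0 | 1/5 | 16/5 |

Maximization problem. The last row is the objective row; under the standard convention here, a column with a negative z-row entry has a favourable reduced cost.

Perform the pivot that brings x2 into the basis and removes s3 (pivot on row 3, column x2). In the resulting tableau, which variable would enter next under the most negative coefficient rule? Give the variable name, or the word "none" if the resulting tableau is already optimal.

x1

Pivot element 18/5. New z-row = old z-row − (-1/5)·(row 3/(18/5)).
Updated z-row coefficients: x1: -17/3, x2: 0, x3: 0, x4: -25/9, s1: 0, s2: 0, s3: 1/18, s4: 0, s5: 1/6.
The most negative is -17/3 in column x1, so x1 would enter next.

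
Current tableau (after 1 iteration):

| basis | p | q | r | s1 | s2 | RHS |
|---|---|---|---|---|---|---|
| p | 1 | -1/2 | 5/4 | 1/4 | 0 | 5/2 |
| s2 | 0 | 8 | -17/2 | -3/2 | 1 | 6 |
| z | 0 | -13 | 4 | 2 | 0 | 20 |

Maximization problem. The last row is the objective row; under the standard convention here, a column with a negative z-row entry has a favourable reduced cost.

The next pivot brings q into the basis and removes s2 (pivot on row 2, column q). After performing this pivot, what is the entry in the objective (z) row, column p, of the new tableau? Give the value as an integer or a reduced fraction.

Pivot element is row 2, column q: 8.
Normalize row 2: new (row 2, p) = 0/8 = 0.
z-row ← z-row − (-13)·(new row 2): 0 − (-13)·0 = 0.

0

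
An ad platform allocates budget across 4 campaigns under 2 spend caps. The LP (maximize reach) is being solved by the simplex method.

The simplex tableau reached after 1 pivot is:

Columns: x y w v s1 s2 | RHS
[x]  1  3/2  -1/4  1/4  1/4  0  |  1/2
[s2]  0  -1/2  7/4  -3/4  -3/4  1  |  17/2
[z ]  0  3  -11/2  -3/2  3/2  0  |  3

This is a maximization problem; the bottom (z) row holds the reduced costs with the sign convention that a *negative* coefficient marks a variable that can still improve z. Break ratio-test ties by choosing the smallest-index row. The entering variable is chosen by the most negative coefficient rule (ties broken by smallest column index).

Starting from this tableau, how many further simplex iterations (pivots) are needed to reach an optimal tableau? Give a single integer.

pivot: w in, s2 out → z = 208/7
pivot: v in, x out → z = 76
No improving column remains; optimal.

2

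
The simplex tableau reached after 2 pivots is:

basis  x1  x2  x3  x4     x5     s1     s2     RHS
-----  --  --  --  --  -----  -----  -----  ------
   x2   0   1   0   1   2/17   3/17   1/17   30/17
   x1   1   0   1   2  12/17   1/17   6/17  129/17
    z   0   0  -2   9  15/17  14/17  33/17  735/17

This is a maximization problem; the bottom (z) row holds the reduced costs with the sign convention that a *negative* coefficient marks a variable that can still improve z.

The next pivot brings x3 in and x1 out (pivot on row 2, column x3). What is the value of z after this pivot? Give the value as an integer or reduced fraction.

993/17

Minimum ratio for x3: (129/17)/1 = 129/17.
z changes by −(z-row coeff of x3)·ratio = −(-2)·(129/17) = 258/17.
New z = 735/17 + (258/17) = 993/17.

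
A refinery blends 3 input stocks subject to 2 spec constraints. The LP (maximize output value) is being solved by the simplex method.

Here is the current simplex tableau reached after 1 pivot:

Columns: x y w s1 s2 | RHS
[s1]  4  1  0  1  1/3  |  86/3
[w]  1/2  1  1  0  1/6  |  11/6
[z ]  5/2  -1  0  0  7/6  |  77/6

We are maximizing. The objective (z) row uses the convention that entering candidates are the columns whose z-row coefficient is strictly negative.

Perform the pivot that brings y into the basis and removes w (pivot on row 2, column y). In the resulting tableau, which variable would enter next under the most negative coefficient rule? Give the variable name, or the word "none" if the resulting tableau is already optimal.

none

Pivot element 1. New z-row = old z-row − (-1)·(row 2/1).
Updated z-row coefficients: x: 3, y: 0, w: 1, s1: 0, s2: 4/3.
No coefficient is strictly negative; the tableau after this pivot is optimal.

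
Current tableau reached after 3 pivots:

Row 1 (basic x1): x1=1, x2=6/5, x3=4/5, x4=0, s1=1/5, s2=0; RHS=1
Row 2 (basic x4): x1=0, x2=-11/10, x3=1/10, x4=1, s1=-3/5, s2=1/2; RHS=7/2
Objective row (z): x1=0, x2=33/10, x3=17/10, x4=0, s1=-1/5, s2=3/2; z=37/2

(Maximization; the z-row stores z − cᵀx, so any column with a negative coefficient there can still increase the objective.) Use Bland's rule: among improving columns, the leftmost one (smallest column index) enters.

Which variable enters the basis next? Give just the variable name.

Objective-row coefficients: x1: 0, x2: 33/10, x3: 17/10, x4: 0, s1: -1/5, s2: 3/2.
Improving columns: s1. Bland's rule picks the smallest column index → s1.

s1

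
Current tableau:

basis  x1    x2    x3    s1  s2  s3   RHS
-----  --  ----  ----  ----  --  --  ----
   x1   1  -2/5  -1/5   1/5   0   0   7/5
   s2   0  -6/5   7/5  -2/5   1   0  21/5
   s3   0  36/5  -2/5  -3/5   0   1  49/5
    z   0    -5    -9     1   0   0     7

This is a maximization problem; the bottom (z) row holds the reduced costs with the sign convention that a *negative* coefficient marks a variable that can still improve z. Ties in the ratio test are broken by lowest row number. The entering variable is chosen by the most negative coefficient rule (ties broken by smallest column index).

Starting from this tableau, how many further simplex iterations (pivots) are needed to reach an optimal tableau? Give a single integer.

pivot: x3 in, s2 out → z = 34
pivot: x2 in, s3 out → z = 2611/48
pivot: s1 in, x1 out → z = 623/4
No improving column remains; optimal.

3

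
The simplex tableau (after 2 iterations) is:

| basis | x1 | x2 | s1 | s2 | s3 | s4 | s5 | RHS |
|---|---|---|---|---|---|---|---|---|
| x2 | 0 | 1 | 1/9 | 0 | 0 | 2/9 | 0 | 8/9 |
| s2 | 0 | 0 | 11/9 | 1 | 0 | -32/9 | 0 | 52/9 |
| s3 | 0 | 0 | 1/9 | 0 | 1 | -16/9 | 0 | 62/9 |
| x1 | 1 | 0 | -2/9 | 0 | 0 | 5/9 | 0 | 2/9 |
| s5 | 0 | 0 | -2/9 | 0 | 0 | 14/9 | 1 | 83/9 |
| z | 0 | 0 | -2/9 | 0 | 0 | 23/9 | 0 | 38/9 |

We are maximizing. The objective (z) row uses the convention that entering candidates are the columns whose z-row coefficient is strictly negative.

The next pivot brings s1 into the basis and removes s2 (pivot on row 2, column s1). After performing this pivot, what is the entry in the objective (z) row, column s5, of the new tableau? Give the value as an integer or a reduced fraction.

0

Pivot element is row 2, column s1: 11/9.
Normalize row 2: new (row 2, s5) = 0/(11/9) = 0.
z-row ← z-row − (-2/9)·(new row 2): 0 − (-2/9)·0 = 0.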